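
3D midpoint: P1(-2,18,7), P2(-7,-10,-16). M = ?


Mx = (-2- 7)/2 = -4.5000
My = (18- 10)/2 = 4.0000
Mz = (7- 16)/2 = -4.5000

M = (-4.5000, 4.0000, -4.5000)


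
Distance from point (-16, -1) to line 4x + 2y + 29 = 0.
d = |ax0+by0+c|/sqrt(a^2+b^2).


|4*(-16) + 2*(-1) + 29| = |-37| = 37
sqrt(16 + 4) = sqrt(20) = 4.4721
d = 37/sqrt(20) = 8.2735

8.2735


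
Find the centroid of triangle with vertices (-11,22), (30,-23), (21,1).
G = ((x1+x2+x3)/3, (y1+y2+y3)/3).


Gx = (-11+30+21)/3 = 40/3 = 13.3333
Gy = (22- 23+1)/3 = 0/3 = 0

G = (13.3333, 0)


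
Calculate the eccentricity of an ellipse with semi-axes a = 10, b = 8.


c = sqrt(100-64) = sqrt(36) = 6.0000
e = c/a = 6/10 = 0.6000

e = 0.6000


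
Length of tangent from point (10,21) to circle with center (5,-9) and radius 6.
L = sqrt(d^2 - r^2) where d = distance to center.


d = sqrt((10-5)^2 + (21+ 9)^2) = sqrt(25+900) = 30.4138
L = sqrt(925.0000 - 36) = sqrt(889.0000) = 29.8161

29.8161


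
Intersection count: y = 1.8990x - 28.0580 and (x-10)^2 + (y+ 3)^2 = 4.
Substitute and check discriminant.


Substitute y = 1.8990x - 28.0580: (x-10)^2 + (1.8990x- 28.0580+ 3)^2 = 4
Expand to Ax^2 + Bx + C = 0, where b-k = -25.058
A = 1+m^2 = 4.606201
B = 2(m(b-k) - h) = 2(1.8990*(-25.058) - 10) = -115.170284
C = h^2 + (b-k)^2 - r^2 = 100 + 627.903364 - 4 = 723.903364
disc = B^2-4AC = 13264.1943 - 13337.7776 = -73.5833
disc < 0

0 intersection points


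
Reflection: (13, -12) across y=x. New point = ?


Reflection rule for y=x: (y, x)
(13, -12) -> (-12, 13)

(-12, 13)


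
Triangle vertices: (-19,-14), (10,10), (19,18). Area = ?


-19*(10-18) = 152
10*(18+ 14) = 320
19*(-14-10) = -456
sum = 16
Area = |16|/2 = 8.0000

8.0000 sq units


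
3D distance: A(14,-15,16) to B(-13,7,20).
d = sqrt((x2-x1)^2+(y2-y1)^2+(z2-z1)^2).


dx=-27, dy=22, dz=4
d = sqrt(729+484+16) = sqrt(1229) = 35.0571

35.0571


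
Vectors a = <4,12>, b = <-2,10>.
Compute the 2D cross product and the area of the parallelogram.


cross = 4*10 - 12*(-2) = 40 + 24 = 64
Parallelogram area = |64| = 64

cross = 64, parallelogram area = 64


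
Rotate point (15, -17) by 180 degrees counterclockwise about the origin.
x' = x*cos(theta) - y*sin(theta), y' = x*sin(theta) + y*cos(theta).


cos(180) = -1, sin(180) = 0
x' = 15*(-1) + 17*0 = -15
y' = 15*0 - 17*(-1) = 17

(-15, 17)


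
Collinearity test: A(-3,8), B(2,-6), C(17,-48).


-3*(-6+ 48) + 2*(-48-8) + 17*(8+ 6)
= -126 - 112 + 238 = 0

Yes, collinear (determinant = 0)


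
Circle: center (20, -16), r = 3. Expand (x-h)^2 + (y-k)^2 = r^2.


(x-20)^2 + (y+ 16)^2 = 3^2
D = -2h = -40, E = -2k = 32
F = h^2+k^2-r^2 = 400+256-9 = 647

x^2 + y^2 - 40x + 32y + 647 = 0


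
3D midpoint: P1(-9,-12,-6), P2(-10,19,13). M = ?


Mx = (-9- 10)/2 = -9.5000
My = (-12+19)/2 = 3.5000
Mz = (-6+13)/2 = 3.5000

M = (-9.5000, 3.5000, 3.5000)


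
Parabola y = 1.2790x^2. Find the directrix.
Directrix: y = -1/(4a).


a = 1.2790
1/(4a) = 0.1955
directrix: y = -0.1955 = -0.1955

y = -0.1955


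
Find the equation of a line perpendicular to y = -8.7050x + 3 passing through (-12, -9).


Perpendicular slope = -1/m1 = -1/(-8.7050) = 0.1149
b2 = y0 - m2*x0 = -9 - 12/(-8.7050) = -9 + 1.3785 = -7.6215

y = 0.1149x - 7.6215


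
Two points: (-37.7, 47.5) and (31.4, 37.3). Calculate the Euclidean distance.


dx = 31.4 + 37.7 = 69.1
dy = 37.3 - 47.5 = -10.2
d = sqrt(4774.81 + 104.04) = sqrt(4878.85) = 69.8488

69.8488


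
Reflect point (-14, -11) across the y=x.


Reflection rule for y=x: (y, x)
(-14, -11) -> (-11, -14)

(-11, -14)


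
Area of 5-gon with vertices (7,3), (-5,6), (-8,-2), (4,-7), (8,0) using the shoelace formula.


sum(xi*y_{i+1}) = 7*6 - 5*(-2) - 8*(-7) + 4*0 + 8*3 = 132
sum(yi*x_{i+1}) = 3*(-5) + 6*(-8) - 2*4 - 7*8 + 0*7 = -127
Area = |132 + 127|/2 = 259/2 = 129.5000

129.5000 sq units


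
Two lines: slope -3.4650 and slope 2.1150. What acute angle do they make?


m1-m2 = -5.58
1+m1*m2 = -6.328475
tan(theta) = |-5.58/(-6.328475)| = 0.881729
theta = arctan(|-5.58/(-6.328475)|) = 41.4036 degrees (acute angle)

41.4036 degrees


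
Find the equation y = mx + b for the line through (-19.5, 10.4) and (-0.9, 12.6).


m = (2.2)/(18.6) = 0.1183
b = y1 - m*x1 = 10.4 - (2.2*(-19.5))/(18.6) = 10.4 + 2.3065 = 12.7065

y = 0.1183x + 12.7065


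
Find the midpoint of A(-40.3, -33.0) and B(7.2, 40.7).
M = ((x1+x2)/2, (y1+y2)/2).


Mx = (-40.3 + 7.2)/2 = -33.1/2 = -16.5500
My = (-33.0 + 40.7)/2 = 7.7/2 = 3.8500

(-16.5500, 3.8500)


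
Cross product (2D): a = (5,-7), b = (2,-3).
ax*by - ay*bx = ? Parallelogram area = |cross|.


cross = 5*(-3) + 7*2 = -15 + 14 = -1
Parallelogram area = |-1| = 1

cross = -1, parallelogram area = 1


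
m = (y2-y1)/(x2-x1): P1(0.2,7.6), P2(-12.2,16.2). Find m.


dy = 16.2 - 7.6 = 8.6
dx = -12.2 - 0.2 = -12.4
m = 8.6/(-12.4) = -0.6935

m = -0.6935


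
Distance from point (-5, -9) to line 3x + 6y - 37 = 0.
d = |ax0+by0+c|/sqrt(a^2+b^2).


|3*(-5) + 6*(-9) - 37| = |-106| = 106
sqrt(9 + 36) = sqrt(45) = 6.7082
d = 106/sqrt(45) = 15.8015

15.8015


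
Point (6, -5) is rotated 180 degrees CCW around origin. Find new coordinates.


cos(180) = -1, sin(180) = 0
x' = 6*(-1) + 5*0 = -6
y' = 6*0 - 5*(-1) = 5

(-6, 5)


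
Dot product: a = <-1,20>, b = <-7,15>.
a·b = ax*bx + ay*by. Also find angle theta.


a·b = -1*(-7) + 20*15 = 7 + 300 = 307
|a| = sqrt(1+400) = 20.0250
|b| = sqrt(49+225) = 16.5529
cos(theta) = 307/(sqrt(401)*sqrt(274)) = 307/sqrt(109874) = 0.926170
theta = arccos(307/sqrt(109874)) = 22.1545 degrees

a·b = 307, theta = 22.1545 deg


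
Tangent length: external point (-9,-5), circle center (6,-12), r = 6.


d = sqrt((-9-6)^2 + (-5+ 12)^2) = sqrt(225+49) = 16.5529
L = sqrt(274.0000 - 36) = sqrt(238.0000) = 15.4272

15.4272


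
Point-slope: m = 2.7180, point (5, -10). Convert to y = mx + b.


y + 10 = 2.7180(x - 5)
y = 2.7180x - 10 - 2.7180*5
y = 2.7180x - 23.5900

y = 2.7180x - 23.5900


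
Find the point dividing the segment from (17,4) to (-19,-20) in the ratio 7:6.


Px = (7*(-19) + 6*17)/13 = -31/13 = -2.3846
Py = (7*(-20) + 6*4)/13 = -116/13 = -8.9231

P = (-2.3846, -8.9231)


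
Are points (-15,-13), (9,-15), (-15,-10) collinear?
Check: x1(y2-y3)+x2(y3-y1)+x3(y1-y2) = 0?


-15*(-15+ 10) + 9*(-10+ 13) - 15*(-13+ 15)
= 75 + 27 - 30 = 72

No, not collinear (determinant = 72)


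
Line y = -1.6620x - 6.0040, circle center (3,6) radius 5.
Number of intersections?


Substitute y = -1.6620x - 6.0040: (x-3)^2 + (-1.6620x- 6.0040-6)^2 = 25
Expand to Ax^2 + Bx + C = 0, where b-k = -12.004
A = 1+m^2 = 3.762244
B = 2(m(b-k) - h) = 2(-1.6620*(-12.004) - 3) = 33.901296
C = h^2 + (b-k)^2 - r^2 = 9 + 144.096016 - 25 = 128.096016
disc = B^2-4AC = 1149.2979 - 1927.7139 = -778.4160
disc < 0

0 intersection points


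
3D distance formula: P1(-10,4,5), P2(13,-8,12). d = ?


dx=23, dy=-12, dz=7
d = sqrt(529+144+49) = sqrt(722) = 26.8701

26.8701


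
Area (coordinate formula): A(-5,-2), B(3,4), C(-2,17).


-5*(4-17) = 65
3*(17+ 2) = 57
-2*(-2-4) = 12
sum = 134
Area = |134|/2 = 67.0000

67.0000 sq units


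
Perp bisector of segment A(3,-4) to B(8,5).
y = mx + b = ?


Midpoint = (5.5, 0.5)
Slope of AB = dy/dx = 9/5 = 1.8000
Perp slope = -dx/dy = -5/9 = -0.5556
b = My - (perp slope)*Mx = 0.5 + (5*5.5)/9 = 0.5 + 3.0556 = 3.5556

y = -0.5556x + 3.5556


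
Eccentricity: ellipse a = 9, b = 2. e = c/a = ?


c = sqrt(81-4) = sqrt(77) = 8.7750
e = c/a = sqrt(77)/9 = 0.9750

e = 0.9750


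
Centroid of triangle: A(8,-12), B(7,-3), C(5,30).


Gx = (8+7+5)/3 = 20/3 = 6.6667
Gy = (-12- 3+30)/3 = 15/3 = 5.0000

G = (6.6667, 5.0000)


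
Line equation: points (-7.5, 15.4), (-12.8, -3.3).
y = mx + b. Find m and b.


m = (-18.7)/(-5.3) = 3.5283
b = y1 - m*x1 = 15.4 - (-18.7*(-7.5))/(-5.3) = 15.4 + 26.4623 = 41.8623

y = 3.5283x + 41.8623


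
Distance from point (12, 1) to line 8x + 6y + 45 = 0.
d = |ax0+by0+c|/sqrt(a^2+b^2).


|8*12 + 6*1 + 45| = |147| = 147
sqrt(64 + 36) = sqrt(100) = 10.0000
d = 147/sqrt(100) = 14.7000

14.7000


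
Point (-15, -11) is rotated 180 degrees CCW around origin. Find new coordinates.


cos(180) = -1, sin(180) = 0
x' = -15*(-1) + 11*0 = 15
y' = -15*0 - 11*(-1) = 11

(15, 11)


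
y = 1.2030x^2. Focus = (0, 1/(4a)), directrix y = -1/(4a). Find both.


a = 1.2030
1/(4a) = 0.2078
Focus = (0, 0.2078)
Directrix: y = -0.2078

Focus = (0, 0.2078), Directrix: y = -0.2078


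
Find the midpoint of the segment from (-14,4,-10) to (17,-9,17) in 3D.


Mx = (-14+17)/2 = 1.5000
My = (4- 9)/2 = -2.5000
Mz = (-10+17)/2 = 3.5000

M = (1.5000, -2.5000, 3.5000)


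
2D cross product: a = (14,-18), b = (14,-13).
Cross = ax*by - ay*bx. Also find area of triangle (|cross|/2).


cross = 14*(-13) + 18*14 = -182 + 252 = 70
Triangle area = |70|/2 = 70/2 = 35.0000

cross = 70, triangle area = 35.0000


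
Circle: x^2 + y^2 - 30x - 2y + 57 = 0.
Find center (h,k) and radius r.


h = -D/2 = 30/2 = 15
k = -E/2 = 2/2 = 1
r^2 = h^2 + k^2 - F = 225 + 1 - 57 = 169
r = 13

Center (15, 1), radius = 13


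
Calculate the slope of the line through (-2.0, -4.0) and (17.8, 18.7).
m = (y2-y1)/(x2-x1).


dy = 18.7 + 4.0 = 22.7
dx = 17.8 + 2.0 = 19.8
m = 22.7/19.8 = 1.1465

m = 1.1465


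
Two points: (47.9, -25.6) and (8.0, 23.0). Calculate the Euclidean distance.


dx = 8.0 - 47.9 = -39.9
dy = 23.0 + 25.6 = 48.6
d = sqrt(1592.01 + 2361.96) = sqrt(3953.97) = 62.8806

62.8806


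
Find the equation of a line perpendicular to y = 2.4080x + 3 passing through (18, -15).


Perpendicular slope = -1/m1 = -1/2.4080 = -0.4153
b2 = y0 - m2*x0 = -15 + 18/2.4080 = -15 + 7.4751 = -7.5249

y = -0.4153x - 7.5249


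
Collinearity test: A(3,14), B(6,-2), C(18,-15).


3*(-2+ 15) + 6*(-15-14) + 18*(14+ 2)
= 39 - 174 + 288 = 153

No, not collinear (determinant = 153)


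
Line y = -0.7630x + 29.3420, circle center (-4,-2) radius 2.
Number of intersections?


Substitute y = -0.7630x + 29.3420: (x+ 4)^2 + (-0.7630x+29.3420+ 2)^2 = 4
Expand to Ax^2 + Bx + C = 0, where b-k = 31.342
A = 1+m^2 = 1.582169
B = 2(m(b-k) - h) = 2(-0.7630*31.342 + 4) = -39.827892
C = h^2 + (b-k)^2 - r^2 = 16 + 982.320964 - 4 = 994.320964
disc = B^2-4AC = 1586.2610 - 6292.7352 = -4706.4742
disc < 0

0 intersection points


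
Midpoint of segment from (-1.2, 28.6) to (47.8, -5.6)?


Mx = (-1.2 + 47.8)/2 = 46.6/2 = 23.3000
My = (28.6 - 5.6)/2 = 23.0/2 = 11.5000

(23.3000, 11.5000)


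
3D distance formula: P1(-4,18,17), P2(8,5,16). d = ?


dx=12, dy=-13, dz=-1
d = sqrt(144+169+1) = sqrt(314) = 17.7200

17.7200


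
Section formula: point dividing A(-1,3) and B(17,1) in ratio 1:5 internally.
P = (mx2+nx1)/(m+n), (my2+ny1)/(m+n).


Px = (1*17 + 5*(-1))/6 = 12/6 = 2.0000
Py = (1*1 + 5*3)/6 = 16/6 = 2.6667

P = (2.0000, 2.6667)


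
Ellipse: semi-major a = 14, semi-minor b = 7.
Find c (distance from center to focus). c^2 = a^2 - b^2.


c^2 = 14^2 - 7^2 = 196 - 49 = 147
c = sqrt(147) = 12.1244

c = 12.1244


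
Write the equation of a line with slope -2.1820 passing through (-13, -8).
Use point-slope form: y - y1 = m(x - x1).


y + 8 = -2.1820(x + 13)
y = -2.1820x - 8 + 2.1820*(-13)
y = -2.1820x - 36.3660

y = -2.1820x - 36.3660


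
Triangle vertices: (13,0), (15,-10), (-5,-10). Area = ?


13*(-10+ 10) = 0
15*(-10-0) = -150
-5*(0+ 10) = -50
sum = -200
Area = |-200|/2 = 100.0000

100.0000 sq units


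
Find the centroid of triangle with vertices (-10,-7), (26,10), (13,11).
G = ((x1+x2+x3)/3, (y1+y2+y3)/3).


Gx = (-10+26+13)/3 = 29/3 = 9.6667
Gy = (-7+10+11)/3 = 14/3 = 4.6667

G = (9.6667, 4.6667)


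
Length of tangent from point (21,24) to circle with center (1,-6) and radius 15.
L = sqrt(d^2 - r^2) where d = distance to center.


d = sqrt((21-1)^2 + (24+ 6)^2) = sqrt(400+900) = 36.0555
L = sqrt(1300.0000 - 225) = sqrt(1075.0000) = 32.7872

32.7872


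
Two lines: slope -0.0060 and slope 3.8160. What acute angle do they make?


m1-m2 = -3.822
1+m1*m2 = 0.977104
tan(theta) = |-3.822/0.977104| = 3.911559
theta = arctan(|-3.822/0.977104|) = 75.6593 degrees (acute angle)

75.6593 degrees


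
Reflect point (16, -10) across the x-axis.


Reflection rule for x-axis: (x, -y)
(16, -10) -> (16, 10)

(16, 10)


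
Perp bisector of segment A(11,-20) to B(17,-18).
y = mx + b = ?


Midpoint = (14, -19)
Slope of AB = dy/dx = 2/6 = 0.3333
Perp slope = -dx/dy = -6/2 = -3.0000
b = My - (perp slope)*Mx = -19 + (6*14)/2 = -19 + 42.0000 = 23.0000

y = -3.0000x + 23.0000


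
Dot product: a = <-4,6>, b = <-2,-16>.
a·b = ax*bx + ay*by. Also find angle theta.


a·b = -4*(-2) + 6*(-16) = 8 - 96 = -88
|a| = sqrt(16+36) = 7.2111
|b| = sqrt(4+256) = 16.1245
cos(theta) = -88/(sqrt(52)*sqrt(260)) = -88/sqrt(13520) = -0.756823
theta = arccos(-88/sqrt(13520)) = 139.1849 degrees

a·b = -88, theta = 139.1849 deg


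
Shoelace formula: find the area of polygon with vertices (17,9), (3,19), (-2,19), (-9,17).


sum(xi*y_{i+1}) = 17*19 + 3*19 - 2*17 - 9*9 = 265
sum(yi*x_{i+1}) = 9*3 + 19*(-2) + 19*(-9) + 17*17 = 107
Area = |265 - 107|/2 = 158/2 = 79.0000

79.0000 sq units


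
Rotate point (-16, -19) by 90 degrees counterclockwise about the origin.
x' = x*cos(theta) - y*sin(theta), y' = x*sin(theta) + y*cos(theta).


cos(90) = 0, sin(90) = 1
x' = -16*0 + 19*1 = 19
y' = -16*1 - 19*0 = -16

(19, -16)


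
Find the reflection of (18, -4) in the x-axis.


Reflection rule for x-axis: (x, -y)
(18, -4) -> (18, 4)

(18, 4)


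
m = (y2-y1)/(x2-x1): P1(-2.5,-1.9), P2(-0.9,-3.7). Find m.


dy = -3.7 + 1.9 = -1.8
dx = -0.9 + 2.5 = 1.6
m = -1.8/1.6 = -1.1250

m = -1.1250


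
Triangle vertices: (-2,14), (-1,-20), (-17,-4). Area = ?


-2*(-20+ 4) = 32
-1*(-4-14) = 18
-17*(14+ 20) = -578
sum = -528
Area = |-528|/2 = 264.0000

264.0000 sq units


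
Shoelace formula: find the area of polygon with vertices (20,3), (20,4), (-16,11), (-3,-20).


sum(xi*y_{i+1}) = 20*4 + 20*11 - 16*(-20) - 3*3 = 611
sum(yi*x_{i+1}) = 3*20 + 4*(-16) + 11*(-3) - 20*20 = -437
Area = |611 + 437|/2 = 1048/2 = 524.0000

524.0000 sq units


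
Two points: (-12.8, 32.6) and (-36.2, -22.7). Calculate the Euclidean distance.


dx = -36.2 + 12.8 = -23.4
dy = -22.7 - 32.6 = -55.3
d = sqrt(547.56 + 3058.09) = sqrt(3605.65) = 60.0471

60.0471


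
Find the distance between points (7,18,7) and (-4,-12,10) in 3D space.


dx=-11, dy=-30, dz=3
d = sqrt(121+900+9) = sqrt(1030) = 32.0936

32.0936


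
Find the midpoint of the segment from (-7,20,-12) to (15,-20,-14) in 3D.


Mx = (-7+15)/2 = 4.0000
My = (20- 20)/2 = 0
Mz = (-12- 14)/2 = -13.0000

M = (4.0000, 0, -13.0000)


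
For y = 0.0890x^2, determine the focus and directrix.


a = 0.0890
1/(4a) = 2.8090
Focus = (0, 2.8090)
Directrix: y = -2.8090

Focus = (0, 2.8090), Directrix: y = -2.8090


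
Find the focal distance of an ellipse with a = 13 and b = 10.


c^2 = 13^2 - 10^2 = 169 - 100 = 69
c = sqrt(69) = 8.3066

c = 8.3066


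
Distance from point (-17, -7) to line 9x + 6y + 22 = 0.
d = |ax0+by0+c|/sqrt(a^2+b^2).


|9*(-17) + 6*(-7) + 22| = |-173| = 173
sqrt(81 + 36) = sqrt(117) = 10.8167
d = 173/sqrt(117) = 15.9939

15.9939


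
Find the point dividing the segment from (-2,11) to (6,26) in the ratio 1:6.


Px = (1*6 + 6*(-2))/7 = -6/7 = -0.8571
Py = (1*26 + 6*11)/7 = 92/7 = 13.1429

P = (-0.8571, 13.1429)


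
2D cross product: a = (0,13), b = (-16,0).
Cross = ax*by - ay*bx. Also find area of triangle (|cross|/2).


cross = 0*0 - 13*(-16) = 0 + 208 = 208
Triangle area = |208|/2 = 208/2 = 104.0000

cross = 208, triangle area = 104.0000


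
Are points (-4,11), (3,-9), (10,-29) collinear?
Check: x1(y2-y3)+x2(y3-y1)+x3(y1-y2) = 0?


-4*(-9+ 29) + 3*(-29-11) + 10*(11+ 9)
= -80 - 120 + 200 = 0

Yes, collinear (determinant = 0)


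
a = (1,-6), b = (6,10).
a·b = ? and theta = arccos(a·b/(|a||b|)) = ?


a·b = 1*6 - 6*10 = 6 - 60 = -54
|a| = sqrt(1+36) = 6.0828
|b| = sqrt(36+100) = 11.6619
cos(theta) = -54/(sqrt(37)*sqrt(136)) = -54/sqrt(5032) = -0.761243
theta = arccos(-54/sqrt(5032)) = 139.5739 degrees

a·b = -54, theta = 139.5739 deg


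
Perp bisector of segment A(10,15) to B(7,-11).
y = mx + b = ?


Midpoint = (8.5, 2)
Slope of AB = dy/dx = -26/(-3) = 8.6667
Perp slope = -dx/dy = -3/26 = -0.1154
b = My - (perp slope)*Mx = 2 + (-3*8.5)/(-26) = 2 + 0.9808 = 2.9808

y = -0.1154x + 2.9808


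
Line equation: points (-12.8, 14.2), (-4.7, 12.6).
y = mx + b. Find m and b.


m = (-1.6)/(8.1) = -0.1975
b = y1 - m*x1 = 14.2 - (-1.6*(-12.8))/(8.1) = 14.2 - 2.5284 = 11.6716

y = -0.1975x + 11.6716


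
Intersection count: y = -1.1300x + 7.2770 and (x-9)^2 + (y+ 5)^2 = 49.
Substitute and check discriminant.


Substitute y = -1.1300x + 7.2770: (x-9)^2 + (-1.1300x+7.2770+ 5)^2 = 49
Expand to Ax^2 + Bx + C = 0, where b-k = 12.277
A = 1+m^2 = 2.2769
B = 2(m(b-k) - h) = 2(-1.1300*12.277 - 9) = -45.74602
C = h^2 + (b-k)^2 - r^2 = 81 + 150.724729 - 49 = 182.724729
disc = B^2-4AC = 2092.6983 - 1664.1837 = 428.5146
disc > 0

2 intersection points


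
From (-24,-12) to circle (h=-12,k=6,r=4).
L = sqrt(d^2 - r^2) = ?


d = sqrt((-24+ 12)^2 + (-12-6)^2) = sqrt(144+324) = 21.6333
L = sqrt(468.0000 - 16) = sqrt(452.0000) = 21.2603

21.2603


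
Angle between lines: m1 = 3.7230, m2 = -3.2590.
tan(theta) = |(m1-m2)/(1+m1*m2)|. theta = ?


m1-m2 = 6.982
1+m1*m2 = -11.133257
tan(theta) = |6.982/(-11.133257)| = 0.627130
theta = arctan(|6.982/(-11.133257)|) = 32.0931 degrees (acute angle)

32.0931 degrees


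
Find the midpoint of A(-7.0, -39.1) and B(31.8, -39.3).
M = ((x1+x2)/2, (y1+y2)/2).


Mx = (-7.0 + 31.8)/2 = 24.8/2 = 12.4000
My = (-39.1 - 39.3)/2 = -78.4/2 = -39.2000

(12.4000, -39.2000)


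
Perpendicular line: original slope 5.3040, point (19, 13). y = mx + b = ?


Perpendicular slope = -1/m1 = -1/5.3040 = -0.1885
b2 = y0 - m2*x0 = 13 + 19/5.3040 = 13 + 3.5822 = 16.5822

y = -0.1885x + 16.5822


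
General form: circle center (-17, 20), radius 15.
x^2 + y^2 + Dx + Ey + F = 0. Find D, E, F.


(x+ 17)^2 + (y-20)^2 = 15^2
D = -2h = 34, E = -2k = -40
F = h^2+k^2-r^2 = 289+400-225 = 464

D = 34, E = -40, F = 464


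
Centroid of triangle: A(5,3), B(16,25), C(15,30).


Gx = (5+16+15)/3 = 36/3 = 12.0000
Gy = (3+25+30)/3 = 58/3 = 19.3333

G = (12.0000, 19.3333)


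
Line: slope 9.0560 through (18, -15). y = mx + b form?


y + 15 = 9.0560(x - 18)
y = 9.0560x - 15 - 9.0560*18
y = 9.0560x - 178.0080

y = 9.0560x - 178.0080


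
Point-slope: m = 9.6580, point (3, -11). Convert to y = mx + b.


y + 11 = 9.6580(x - 3)
y = 9.6580x - 11 - 9.6580*3
y = 9.6580x - 39.9740

y = 9.6580x - 39.9740


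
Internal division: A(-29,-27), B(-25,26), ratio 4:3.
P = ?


Px = (4*(-25) + 3*(-29))/7 = -187/7 = -26.7143
Py = (4*26 + 3*(-27))/7 = 23/7 = 3.2857

P = (-26.7143, 3.2857)


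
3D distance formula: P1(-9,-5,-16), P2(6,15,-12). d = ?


dx=15, dy=20, dz=4
d = sqrt(225+400+16) = sqrt(641) = 25.3180

25.3180


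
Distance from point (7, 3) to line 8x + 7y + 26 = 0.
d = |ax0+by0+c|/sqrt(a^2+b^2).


|8*7 + 7*3 + 26| = |103| = 103
sqrt(64 + 49) = sqrt(113) = 10.6301
d = 103/sqrt(113) = 9.6894

9.6894


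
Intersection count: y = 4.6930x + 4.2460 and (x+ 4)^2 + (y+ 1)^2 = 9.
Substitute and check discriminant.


Substitute y = 4.6930x + 4.2460: (x+ 4)^2 + (4.6930x+4.2460+ 1)^2 = 9
Expand to Ax^2 + Bx + C = 0, where b-k = 5.246
A = 1+m^2 = 23.024249
B = 2(m(b-k) - h) = 2(4.6930*5.246 + 4) = 57.238956
C = h^2 + (b-k)^2 - r^2 = 16 + 27.520516 - 9 = 34.520516
disc = B^2-4AC = 3276.2981 - 3179.2358 = 97.0623
disc > 0

2 intersection points


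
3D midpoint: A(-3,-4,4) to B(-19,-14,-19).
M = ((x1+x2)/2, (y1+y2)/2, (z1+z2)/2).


Mx = (-3- 19)/2 = -11.0000
My = (-4- 14)/2 = -9.0000
Mz = (4- 19)/2 = -7.5000

M = (-11.0000, -9.0000, -7.5000)


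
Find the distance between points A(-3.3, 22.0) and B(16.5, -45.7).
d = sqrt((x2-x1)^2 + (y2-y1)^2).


dx = 16.5 + 3.3 = 19.8
dy = -45.7 - 22.0 = -67.7
d = sqrt(392.04 + 4583.29) = sqrt(4975.33) = 70.5360

70.5360


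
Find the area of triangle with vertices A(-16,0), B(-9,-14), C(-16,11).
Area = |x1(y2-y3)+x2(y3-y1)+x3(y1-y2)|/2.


-16*(-14-11) = 400
-9*(11-0) = -99
-16*(0+ 14) = -224
sum = 77
Area = |77|/2 = 38.5000

38.5000 sq units


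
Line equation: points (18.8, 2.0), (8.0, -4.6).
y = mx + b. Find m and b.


m = (-6.6)/(-10.8) = 0.6111
b = y1 - m*x1 = 2.0 - (-6.6*18.8)/(-10.8) = 2.0 - 11.4889 = -9.4889

y = 0.6111x - 9.4889


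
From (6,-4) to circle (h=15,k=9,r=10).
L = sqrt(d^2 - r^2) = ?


d = sqrt((6-15)^2 + (-4-9)^2) = sqrt(81+169) = 15.8114
L = sqrt(250.0000 - 100) = sqrt(150.0000) = 12.2474

12.2474


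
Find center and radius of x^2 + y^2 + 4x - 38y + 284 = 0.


h = -D/2 = -4/2 = -2
k = -E/2 = 38/2 = 19
r^2 = h^2 + k^2 - F = 4 + 361 - 284 = 81
r = 9

Center (-2, 19), radius = 9


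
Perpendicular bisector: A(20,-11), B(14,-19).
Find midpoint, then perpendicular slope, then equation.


Midpoint = (17, -15)
Slope of AB = dy/dx = -8/(-6) = 1.3333
Perp slope = -dx/dy = -6/8 = -0.7500
b = My - (perp slope)*Mx = -15 + (-6*17)/(-8) = -15 + 12.7500 = -2.2500

y = -0.7500x - 2.2500


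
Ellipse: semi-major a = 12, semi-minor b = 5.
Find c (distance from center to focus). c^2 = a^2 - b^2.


c^2 = 12^2 - 5^2 = 144 - 25 = 119
c = sqrt(119) = 10.9087

c = 10.9087


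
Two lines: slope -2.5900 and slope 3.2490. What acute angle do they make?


m1-m2 = -5.839
1+m1*m2 = -7.41491
tan(theta) = |-5.839/(-7.41491)| = 0.787467
theta = arctan(|-5.839/(-7.41491)|) = 38.2193 degrees (acute angle)

38.2193 degrees


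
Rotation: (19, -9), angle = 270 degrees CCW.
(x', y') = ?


cos(270) = 0, sin(270) = -1
x' = 19*0 + 9*(-1) = -9
y' = 19*(-1) - 9*0 = -19

(-9, -19)


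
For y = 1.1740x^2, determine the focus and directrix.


a = 1.1740
1/(4a) = 0.2129
Focus = (0, 0.2129)
Directrix: y = -0.2129

Focus = (0, 0.2129), Directrix: y = -0.2129


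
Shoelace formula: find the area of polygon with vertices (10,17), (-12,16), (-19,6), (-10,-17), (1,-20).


sum(xi*y_{i+1}) = 10*16 - 12*6 - 19*(-17) - 10*(-20) + 1*17 = 628
sum(yi*x_{i+1}) = 17*(-12) + 16*(-19) + 6*(-10) - 17*1 - 20*10 = -785
Area = |628 + 785|/2 = 1413/2 = 706.5000

706.5000 sq units


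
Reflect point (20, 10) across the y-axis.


Reflection rule for y-axis: (-x, y)
(20, 10) -> (-20, 10)

(-20, 10)


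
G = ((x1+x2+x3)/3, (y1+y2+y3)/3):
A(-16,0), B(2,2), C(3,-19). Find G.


Gx = (-16+2+3)/3 = -11/3 = -3.6667
Gy = (0+2- 19)/3 = -17/3 = -5.6667

G = (-3.6667, -5.6667)


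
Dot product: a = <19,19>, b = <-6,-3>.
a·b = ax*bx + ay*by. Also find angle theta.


a·b = 19*(-6) + 19*(-3) = -114 - 57 = -171
|a| = sqrt(361+361) = 26.8701
|b| = sqrt(36+9) = 6.7082
cos(theta) = -171/(sqrt(722)*sqrt(45)) = -171/sqrt(32490) = -0.948683
theta = arccos(-171/sqrt(32490)) = 161.5651 degrees

a·b = -171, theta = 161.5651 deg


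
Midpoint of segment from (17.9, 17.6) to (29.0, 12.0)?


Mx = (17.9 + 29.0)/2 = 46.9/2 = 23.4500
My = (17.6 + 12.0)/2 = 29.6/2 = 14.8000

(23.4500, 14.8000)


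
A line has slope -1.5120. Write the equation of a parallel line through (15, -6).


Parallel lines have equal slopes.
m2 = -1.5120
b2 = -6 + 1.5120*15 = 16.6800

y = -1.5120x + 16.6800


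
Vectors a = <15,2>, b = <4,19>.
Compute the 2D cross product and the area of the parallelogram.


cross = 15*19 - 2*4 = 285 - 8 = 277
Parallelogram area = |277| = 277

cross = 277, parallelogram area = 277


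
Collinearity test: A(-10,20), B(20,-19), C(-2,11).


-10*(-19-11) + 20*(11-20) - 2*(20+ 19)
= 300 - 180 - 78 = 42

No, not collinear (determinant = 42)


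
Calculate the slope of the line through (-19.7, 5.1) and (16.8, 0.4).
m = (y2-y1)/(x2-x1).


dy = 0.4 - 5.1 = -4.7
dx = 16.8 + 19.7 = 36.5
m = -4.7/36.5 = -0.1288

m = -0.1288


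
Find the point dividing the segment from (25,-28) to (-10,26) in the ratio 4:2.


Px = (4*(-10) + 2*25)/6 = 10/6 = 1.6667
Py = (4*26 + 2*(-28))/6 = 48/6 = 8.0000

P = (1.6667, 8.0000)


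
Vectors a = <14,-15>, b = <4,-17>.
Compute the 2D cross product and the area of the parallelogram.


cross = 14*(-17) + 15*4 = -238 + 60 = -178
Parallelogram area = |-178| = 178

cross = -178, parallelogram area = 178


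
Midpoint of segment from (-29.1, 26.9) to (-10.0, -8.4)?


Mx = (-29.1 - 10.0)/2 = -39.1/2 = -19.5500
My = (26.9 - 8.4)/2 = 18.5/2 = 9.2500

(-19.5500, 9.2500)


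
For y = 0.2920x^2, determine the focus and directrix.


a = 0.2920
1/(4a) = 0.8562
Focus = (0, 0.8562)
Directrix: y = -0.8562

Focus = (0, 0.8562), Directrix: y = -0.8562


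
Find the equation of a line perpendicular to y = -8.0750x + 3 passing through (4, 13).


Perpendicular slope = -1/m1 = -1/(-8.0750) = 0.1238
b2 = y0 - m2*x0 = 13 + 4/(-8.0750) = 13 - 0.4954 = 12.5046

y = 0.1238x + 12.5046


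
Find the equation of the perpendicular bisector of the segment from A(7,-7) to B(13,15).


Midpoint = (10, 4)
Slope of AB = dy/dx = 22/6 = 3.6667
Perp slope = -dx/dy = -6/22 = -0.2727
b = My - (perp slope)*Mx = 4 + (6*10)/22 = 4 + 2.7273 = 6.7273

y = -0.2727x + 6.7273


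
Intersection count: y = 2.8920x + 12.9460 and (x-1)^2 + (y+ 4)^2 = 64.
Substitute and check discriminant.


Substitute y = 2.8920x + 12.9460: (x-1)^2 + (2.8920x+12.9460+ 4)^2 = 64
Expand to Ax^2 + Bx + C = 0, where b-k = 16.946
A = 1+m^2 = 9.363664
B = 2(m(b-k) - h) = 2(2.8920*16.946 - 1) = 96.015664
C = h^2 + (b-k)^2 - r^2 = 1 + 287.166916 - 64 = 224.166916
disc = B^2-4AC = 9219.0077 - 8396.0947 = 822.9130
disc > 0

2 intersection points


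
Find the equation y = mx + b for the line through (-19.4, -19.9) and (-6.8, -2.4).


m = (17.5)/(12.6) = 1.3889
b = y1 - m*x1 = -19.9 - (17.5*(-19.4))/(12.6) = -19.9 + 26.9444 = 7.0444

y = 1.3889x + 7.0444


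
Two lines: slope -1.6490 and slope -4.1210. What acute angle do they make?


m1-m2 = 2.472
1+m1*m2 = 7.795529
tan(theta) = |2.472/7.795529| = 0.317105
theta = arctan(|2.472/7.795529|) = 17.5941 degrees (acute angle)

17.5941 degrees


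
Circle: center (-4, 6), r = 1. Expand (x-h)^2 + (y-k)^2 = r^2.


(x+ 4)^2 + (y-6)^2 = 1^2
D = -2h = 8, E = -2k = -12
F = h^2+k^2-r^2 = 16+36-1 = 51

x^2 + y^2 + 8x - 12y + 51 = 0


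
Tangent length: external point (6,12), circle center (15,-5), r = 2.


d = sqrt((6-15)^2 + (12+ 5)^2) = sqrt(81+289) = 19.2354
L = sqrt(370.0000 - 4) = sqrt(366.0000) = 19.1311

19.1311


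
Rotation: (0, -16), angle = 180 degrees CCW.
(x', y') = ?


cos(180) = -1, sin(180) = 0
x' = 0*(-1) + 16*0 = 0
y' = 0*0 - 16*(-1) = 16

(0, 16)


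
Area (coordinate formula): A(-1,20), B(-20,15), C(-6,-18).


-1*(15+ 18) = -33
-20*(-18-20) = 760
-6*(20-15) = -30
sum = 697
Area = |697|/2 = 348.5000

348.5000 sq units


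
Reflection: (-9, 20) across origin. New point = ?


Reflection rule for origin: (-x, -y)
(-9, 20) -> (9, -20)

(9, -20)


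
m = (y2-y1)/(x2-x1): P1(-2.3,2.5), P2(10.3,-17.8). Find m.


dy = -17.8 - 2.5 = -20.3
dx = 10.3 + 2.3 = 12.6
m = -20.3/12.6 = -1.6111

m = -1.6111


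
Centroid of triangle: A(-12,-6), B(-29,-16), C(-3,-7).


Gx = (-12- 29- 3)/3 = -44/3 = -14.6667
Gy = (-6- 16- 7)/3 = -29/3 = -9.6667

G = (-14.6667, -9.6667)


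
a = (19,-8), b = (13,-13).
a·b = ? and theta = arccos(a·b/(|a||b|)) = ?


a·b = 19*13 - 8*(-13) = 247 + 104 = 351
|a| = sqrt(361+64) = 20.6155
|b| = sqrt(169+169) = 18.3848
cos(theta) = 351/(sqrt(425)*sqrt(338)) = 351/sqrt(143650) = 0.926092
theta = arccos(351/sqrt(143650)) = 22.1663 degrees

a·b = 351, theta = 22.1663 deg


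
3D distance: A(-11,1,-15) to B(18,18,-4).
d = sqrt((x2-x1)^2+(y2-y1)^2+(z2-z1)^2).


dx=29, dy=17, dz=11
d = sqrt(841+289+121) = sqrt(1251) = 35.3695

35.3695


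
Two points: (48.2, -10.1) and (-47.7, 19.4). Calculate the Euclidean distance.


dx = -47.7 - 48.2 = -95.9
dy = 19.4 + 10.1 = 29.5
d = sqrt(9196.81 + 870.25) = sqrt(10067.06) = 100.3347

100.3347


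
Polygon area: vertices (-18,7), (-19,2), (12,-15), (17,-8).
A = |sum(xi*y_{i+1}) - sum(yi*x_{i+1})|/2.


sum(xi*y_{i+1}) = -18*2 - 19*(-15) + 12*(-8) + 17*7 = 272
sum(yi*x_{i+1}) = 7*(-19) + 2*12 - 15*17 - 8*(-18) = -220
Area = |272 + 220|/2 = 492/2 = 246.0000

246.0000 sq units


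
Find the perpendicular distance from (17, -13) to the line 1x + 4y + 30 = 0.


|1*17 + 4*(-13) + 30| = |-5| = 5
sqrt(1 + 16) = sqrt(17) = 4.1231
d = 5/sqrt(17) = 1.2127

1.2127


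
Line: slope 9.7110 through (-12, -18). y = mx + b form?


y + 18 = 9.7110(x + 12)
y = 9.7110x - 18 - 9.7110*(-12)
y = 9.7110x + 98.5320

y = 9.7110x + 98.5320


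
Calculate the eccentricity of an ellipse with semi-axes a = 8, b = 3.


c = sqrt(64-9) = sqrt(55) = 7.4162
e = c/a = sqrt(55)/8 = 0.9270

e = 0.9270


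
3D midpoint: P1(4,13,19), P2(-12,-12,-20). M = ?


Mx = (4- 12)/2 = -4.0000
My = (13- 12)/2 = 0.5000
Mz = (19- 20)/2 = -0.5000

M = (-4.0000, 0.5000, -0.5000)


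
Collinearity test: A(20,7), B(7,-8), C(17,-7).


20*(-8+ 7) + 7*(-7-7) + 17*(7+ 8)
= -20 - 98 + 255 = 137

No, not collinear (determinant = 137)


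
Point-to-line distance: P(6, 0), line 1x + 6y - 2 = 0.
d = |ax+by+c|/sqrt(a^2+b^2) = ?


|1*6 + 6*0 - 2| = |4| = 4
sqrt(1 + 36) = sqrt(37) = 6.0828
d = 4/sqrt(37) = 0.6576

0.6576


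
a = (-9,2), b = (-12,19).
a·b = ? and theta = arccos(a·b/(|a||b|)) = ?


a·b = -9*(-12) + 2*19 = 108 + 38 = 146
|a| = sqrt(81+4) = 9.2195
|b| = sqrt(144+361) = 22.4722
cos(theta) = 146/(sqrt(85)*sqrt(505)) = 146/sqrt(42925) = 0.704689
theta = arccos(146/sqrt(42925)) = 45.1955 degrees

a·b = 146, theta = 45.1955 deg


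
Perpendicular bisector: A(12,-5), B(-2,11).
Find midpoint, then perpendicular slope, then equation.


Midpoint = (5, 3)
Slope of AB = dy/dx = 16/(-14) = -1.1429
Perp slope = -dx/dy = 14/16 = 0.8750
b = My - (perp slope)*Mx = 3 + (-14*5)/16 = 3 - 4.3750 = -1.3750

y = 0.8750x - 1.3750


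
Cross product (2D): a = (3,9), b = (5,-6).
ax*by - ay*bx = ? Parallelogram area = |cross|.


cross = 3*(-6) - 9*5 = -18 - 45 = -63
Parallelogram area = |-63| = 63

cross = -63, parallelogram area = 63


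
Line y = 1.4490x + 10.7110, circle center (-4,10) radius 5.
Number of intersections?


Substitute y = 1.4490x + 10.7110: (x+ 4)^2 + (1.4490x+10.7110-10)^2 = 25
Expand to Ax^2 + Bx + C = 0, where b-k = 0.711
A = 1+m^2 = 3.099601
B = 2(m(b-k) - h) = 2(1.4490*0.711 + 4) = 10.060478
C = h^2 + (b-k)^2 - r^2 = 16 + 0.505521 - 25 = -8.494479
disc = B^2-4AC = 101.2132 + 105.3180 = 206.5312
disc > 0

2 intersection points


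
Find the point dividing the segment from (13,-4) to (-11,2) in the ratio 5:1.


Px = (5*(-11) + 1*13)/6 = -42/6 = -7.0000
Py = (5*2 + 1*(-4))/6 = 6/6 = 1.0000

P = (-7.0000, 1.0000)


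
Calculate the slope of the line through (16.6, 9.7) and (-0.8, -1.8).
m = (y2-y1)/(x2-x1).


dy = -1.8 - 9.7 = -11.5
dx = -0.8 - 16.6 = -17.4
m = -11.5/(-17.4) = 0.6609

m = 0.6609


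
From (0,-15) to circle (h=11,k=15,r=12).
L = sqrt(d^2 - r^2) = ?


d = sqrt((0-11)^2 + (-15-15)^2) = sqrt(121+900) = 31.9531
L = sqrt(1021.0000 - 144) = sqrt(877.0000) = 29.6142

29.6142


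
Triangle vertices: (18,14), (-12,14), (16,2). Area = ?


18*(14-2) = 216
-12*(2-14) = 144
16*(14-14) = 0
sum = 360
Area = |360|/2 = 180.0000

180.0000 sq units


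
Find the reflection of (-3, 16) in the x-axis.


Reflection rule for x-axis: (x, -y)
(-3, 16) -> (-3, -16)

(-3, -16)


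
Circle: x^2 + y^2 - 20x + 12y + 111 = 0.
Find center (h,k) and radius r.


h = -D/2 = 20/2 = 10
k = -E/2 = -12/2 = -6
r^2 = h^2 + k^2 - F = 100 + 36 - 111 = 25
r = 5

Center (10, -6), radius = 5


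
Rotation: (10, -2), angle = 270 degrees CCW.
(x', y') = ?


cos(270) = 0, sin(270) = -1
x' = 10*0 + 2*(-1) = -2
y' = 10*(-1) - 2*0 = -10

(-2, -10)


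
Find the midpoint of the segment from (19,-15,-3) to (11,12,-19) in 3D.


Mx = (19+11)/2 = 15.0000
My = (-15+12)/2 = -1.5000
Mz = (-3- 19)/2 = -11.0000

M = (15.0000, -1.5000, -11.0000)


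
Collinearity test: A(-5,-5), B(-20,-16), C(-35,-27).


-5*(-16+ 27) - 20*(-27+ 5) - 35*(-5+ 16)
= -55 + 440 - 385 = 0

Yes, collinear (determinant = 0)


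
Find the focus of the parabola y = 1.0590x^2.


a = 1.0590
4a = 4.2360
focus = (0, 1/4.2360) = (0, 0.2361)

Focus = (0, 0.2361)


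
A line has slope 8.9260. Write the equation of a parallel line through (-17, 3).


Parallel lines have equal slopes.
m2 = 8.9260
b2 = 3 - 8.9260*(-17) = 154.7420

y = 8.9260x + 154.7420


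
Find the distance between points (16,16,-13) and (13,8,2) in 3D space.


dx=-3, dy=-8, dz=15
d = sqrt(9+64+225) = sqrt(298) = 17.2627

17.2627


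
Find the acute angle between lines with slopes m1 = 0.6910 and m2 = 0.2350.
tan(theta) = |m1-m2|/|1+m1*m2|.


m1-m2 = 0.456
1+m1*m2 = 1.162385
tan(theta) = |0.456/1.162385| = 0.392297
theta = arctan(|0.456/1.162385|) = 21.4199 degrees (acute angle)

21.4199 degrees


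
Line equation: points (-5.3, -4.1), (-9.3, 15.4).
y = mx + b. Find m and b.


m = (19.5)/(-4) = -4.8750
b = y1 - m*x1 = -4.1 - (19.5*(-5.3))/(-4) = -4.1 - 25.8375 = -29.9375

y = -4.8750x - 29.9375


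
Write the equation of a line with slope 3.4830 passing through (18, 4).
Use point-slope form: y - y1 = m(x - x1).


y - 4 = 3.4830(x - 18)
y = 3.4830x + 4 - 3.4830*18
y = 3.4830x - 58.6940

y = 3.4830x - 58.6940


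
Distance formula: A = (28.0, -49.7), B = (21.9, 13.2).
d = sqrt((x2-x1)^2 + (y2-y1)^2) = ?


dx = 21.9 - 28.0 = -6.1
dy = 13.2 + 49.7 = 62.9
d = sqrt(37.21 + 3956.41) = sqrt(3993.62) = 63.1951

63.1951


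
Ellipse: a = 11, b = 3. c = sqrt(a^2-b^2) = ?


c^2 = 11^2 - 3^2 = 121 - 9 = 112
c = sqrt(112) = 10.5830

c = 10.5830


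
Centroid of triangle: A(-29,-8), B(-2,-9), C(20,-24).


Gx = (-29- 2+20)/3 = -11/3 = -3.6667
Gy = (-8- 9- 24)/3 = -41/3 = -13.6667

G = (-3.6667, -13.6667)


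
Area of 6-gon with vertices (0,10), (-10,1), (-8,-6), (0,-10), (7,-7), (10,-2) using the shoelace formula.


sum(xi*y_{i+1}) = 0*1 - 10*(-6) - 8*(-10) + 0*(-7) + 7*(-2) + 10*10 = 226
sum(yi*x_{i+1}) = 10*(-10) + 1*(-8) - 6*0 - 10*7 - 7*10 - 2*0 = -248
Area = |226 + 248|/2 = 474/2 = 237.0000

237.0000 sq units


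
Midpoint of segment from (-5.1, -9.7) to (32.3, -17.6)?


Mx = (-5.1 + 32.3)/2 = 27.2/2 = 13.6000
My = (-9.7 - 17.6)/2 = -27.3/2 = -13.6500

(13.6000, -13.6500)


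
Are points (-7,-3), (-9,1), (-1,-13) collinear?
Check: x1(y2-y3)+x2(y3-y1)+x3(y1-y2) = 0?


-7*(1+ 13) - 9*(-13+ 3) - 1*(-3-1)
= -98 + 90 + 4 = -4

No, not collinear (determinant = -4)


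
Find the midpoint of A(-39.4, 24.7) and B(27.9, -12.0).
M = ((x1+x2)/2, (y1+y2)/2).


Mx = (-39.4 + 27.9)/2 = -11.5/2 = -5.7500
My = (24.7 - 12.0)/2 = 12.7/2 = 6.3500

(-5.7500, 6.3500)


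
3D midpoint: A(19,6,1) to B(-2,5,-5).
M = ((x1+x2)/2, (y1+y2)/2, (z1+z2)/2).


Mx = (19- 2)/2 = 8.5000
My = (6+5)/2 = 5.5000
Mz = (1- 5)/2 = -2.0000

M = (8.5000, 5.5000, -2.0000)


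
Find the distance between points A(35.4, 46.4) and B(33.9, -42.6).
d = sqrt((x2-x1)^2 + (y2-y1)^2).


dx = 33.9 - 35.4 = -1.5
dy = -42.6 - 46.4 = -89.0
d = sqrt(2.25 + 7921.0) = sqrt(7923.25) = 89.0126

89.0126


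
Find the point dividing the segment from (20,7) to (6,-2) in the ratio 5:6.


Px = (5*6 + 6*20)/11 = 150/11 = 13.6364
Py = (5*(-2) + 6*7)/11 = 32/11 = 2.9091

P = (13.6364, 2.9091)


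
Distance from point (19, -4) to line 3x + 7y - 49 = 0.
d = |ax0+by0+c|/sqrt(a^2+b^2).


|3*19 + 7*(-4) - 49| = |-20| = 20
sqrt(9 + 49) = sqrt(58) = 7.6158
d = 20/sqrt(58) = 2.6261

2.6261


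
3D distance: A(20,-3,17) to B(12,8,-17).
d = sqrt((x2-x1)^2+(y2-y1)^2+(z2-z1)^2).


dx=-8, dy=11, dz=-34
d = sqrt(64+121+1156) = sqrt(1341) = 36.6197

36.6197


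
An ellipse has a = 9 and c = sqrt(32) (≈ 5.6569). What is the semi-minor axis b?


b^2 = 9^2 - (sqrt(32))^2 = 81 - 32 = 49
b = sqrt(49) = 7

b = 7


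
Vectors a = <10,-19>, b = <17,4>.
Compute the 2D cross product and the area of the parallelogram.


cross = 10*4 + 19*17 = 40 + 323 = 363
Parallelogram area = |363| = 363

cross = 363, parallelogram area = 363


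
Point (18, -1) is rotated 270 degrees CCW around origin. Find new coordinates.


cos(270) = 0, sin(270) = -1
x' = 18*0 + 1*(-1) = -1
y' = 18*(-1) - 1*0 = -18

(-1, -18)


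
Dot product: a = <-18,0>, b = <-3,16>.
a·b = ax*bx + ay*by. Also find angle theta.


a·b = -18*(-3) + 0*16 = 54 + 0 = 54
|a| = sqrt(324+0) = 18.0000
|b| = sqrt(9+256) = 16.2788
cos(theta) = 54/(sqrt(324)*sqrt(265)) = 54/sqrt(85860) = 0.184289
theta = arccos(54/sqrt(85860)) = 79.3803 degrees

a·b = 54, theta = 79.3803 deg


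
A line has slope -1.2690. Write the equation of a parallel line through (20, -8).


Parallel lines have equal slopes.
m2 = -1.2690
b2 = -8 + 1.2690*20 = 17.3800

y = -1.2690x + 17.3800


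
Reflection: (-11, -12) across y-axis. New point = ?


Reflection rule for y-axis: (-x, y)
(-11, -12) -> (11, -12)

(11, -12)


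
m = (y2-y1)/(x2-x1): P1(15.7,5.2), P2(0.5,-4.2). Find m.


dy = -4.2 - 5.2 = -9.4
dx = 0.5 - 15.7 = -15.2
m = -9.4/(-15.2) = 0.6184

m = 0.6184


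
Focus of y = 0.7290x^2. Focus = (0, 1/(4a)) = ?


a = 0.7290
4a = 2.9160
focus = (0, 1/2.9160) = (0, 0.3429)

Focus = (0, 0.3429)


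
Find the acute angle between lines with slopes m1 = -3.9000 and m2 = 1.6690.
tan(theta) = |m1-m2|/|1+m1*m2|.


m1-m2 = -5.569
1+m1*m2 = -5.5091
tan(theta) = |-5.569/(-5.5091)| = 1.010873
theta = arctan(|-5.569/(-5.5091)|) = 45.3098 degrees (acute angle)

45.3098 degrees


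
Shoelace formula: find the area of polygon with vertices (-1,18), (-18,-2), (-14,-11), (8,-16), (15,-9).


sum(xi*y_{i+1}) = -1*(-2) - 18*(-11) - 14*(-16) + 8*(-9) + 15*18 = 622
sum(yi*x_{i+1}) = 18*(-18) - 2*(-14) - 11*8 - 16*15 - 9*(-1) = -615
Area = |622 + 615|/2 = 1237/2 = 618.5000

618.5000 sq units


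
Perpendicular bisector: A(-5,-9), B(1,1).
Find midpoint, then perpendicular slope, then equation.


Midpoint = (-2, -4)
Slope of AB = dy/dx = 10/6 = 1.6667
Perp slope = -dx/dy = -6/10 = -0.6000
b = My - (perp slope)*Mx = -4 + (6*(-2))/10 = -4 - 1.2000 = -5.2000

y = -0.6000x - 5.2000


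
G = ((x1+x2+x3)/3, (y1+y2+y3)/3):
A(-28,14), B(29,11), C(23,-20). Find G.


Gx = (-28+29+23)/3 = 24/3 = 8.0000
Gy = (14+11- 20)/3 = 5/3 = 1.6667

G = (8.0000, 1.6667)


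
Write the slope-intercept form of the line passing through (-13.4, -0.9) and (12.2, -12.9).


m = (-12.0)/(25.6) = -0.4688
b = y1 - m*x1 = -0.9 - (-12.0*(-13.4))/(25.6) = -0.9 - 6.2812 = -7.1812

y = -0.4688x - 7.1812


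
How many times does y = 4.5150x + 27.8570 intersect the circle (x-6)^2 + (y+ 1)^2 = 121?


Substitute y = 4.5150x + 27.8570: (x-6)^2 + (4.5150x+27.8570+ 1)^2 = 121
Expand to Ax^2 + Bx + C = 0, where b-k = 28.857
A = 1+m^2 = 21.385225
B = 2(m(b-k) - h) = 2(4.5150*28.857 - 6) = 248.57871
C = h^2 + (b-k)^2 - r^2 = 36 + 832.726449 - 121 = 747.726449
disc = B^2-4AC = 61791.3751 - 63961.1934 = -2169.8183
disc < 0

0 intersection points


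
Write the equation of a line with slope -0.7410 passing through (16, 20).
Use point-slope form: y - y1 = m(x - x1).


y - 20 = -0.7410(x - 16)
y = -0.7410x + 20 + 0.7410*16
y = -0.7410x + 31.8560

y = -0.7410x + 31.8560


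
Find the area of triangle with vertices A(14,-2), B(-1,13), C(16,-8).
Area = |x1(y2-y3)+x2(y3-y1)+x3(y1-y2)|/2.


14*(13+ 8) = 294
-1*(-8+ 2) = 6
16*(-2-13) = -240
sum = 60
Area = |60|/2 = 30.0000

30.0000 sq units


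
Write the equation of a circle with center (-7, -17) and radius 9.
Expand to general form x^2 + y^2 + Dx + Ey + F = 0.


(x+ 7)^2 + (y+ 17)^2 = 9^2
D = -2h = 14, E = -2k = 34
F = h^2+k^2-r^2 = 49+289-81 = 257

x^2 + y^2 + 14x + 34y + 257 = 0
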